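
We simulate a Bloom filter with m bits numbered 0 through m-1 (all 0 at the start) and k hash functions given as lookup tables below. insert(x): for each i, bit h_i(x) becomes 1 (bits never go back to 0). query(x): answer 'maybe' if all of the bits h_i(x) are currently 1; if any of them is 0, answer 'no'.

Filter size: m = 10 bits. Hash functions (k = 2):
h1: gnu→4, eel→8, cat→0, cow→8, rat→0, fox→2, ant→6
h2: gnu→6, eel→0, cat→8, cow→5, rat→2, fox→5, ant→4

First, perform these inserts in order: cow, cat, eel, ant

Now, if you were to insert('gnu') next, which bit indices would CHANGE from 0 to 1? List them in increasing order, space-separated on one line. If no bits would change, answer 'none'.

Answer: none

Derivation:
Start: bits=0000000000
After insert 'cow': sets bits 5 8 -> bits=0000010010
After insert 'cat': sets bits 0 8 -> bits=1000010010
After insert 'eel': sets bits 0 8 -> bits=1000010010
After insert 'ant': sets bits 4 6 -> bits=1000111010
insert 'gnu' would touch bits 4 6; currently bit4=1, bit6=1
Bits that are 0 among those (would change 0->1): none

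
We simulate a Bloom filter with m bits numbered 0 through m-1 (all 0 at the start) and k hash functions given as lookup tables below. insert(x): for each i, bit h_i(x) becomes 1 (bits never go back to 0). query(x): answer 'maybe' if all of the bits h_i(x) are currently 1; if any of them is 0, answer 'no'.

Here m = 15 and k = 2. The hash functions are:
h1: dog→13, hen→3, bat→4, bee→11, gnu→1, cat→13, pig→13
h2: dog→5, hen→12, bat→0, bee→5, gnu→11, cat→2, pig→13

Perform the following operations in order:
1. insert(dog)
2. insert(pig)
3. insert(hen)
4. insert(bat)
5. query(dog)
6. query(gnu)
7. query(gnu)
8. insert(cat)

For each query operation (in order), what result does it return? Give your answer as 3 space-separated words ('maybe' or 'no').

Start: bits=000000000000000
Op 1: insert dog -> sets bits 5 13 -> bits=000001000000010
Op 2: insert pig -> sets bits 13 -> bits=000001000000010
Op 3: insert hen -> sets bits 3 12 -> bits=000101000000110
Op 4: insert bat -> sets bits 0 4 -> bits=100111000000110
Op 5: query dog -> checks bit5=1, bit13=1 (all 1) -> maybe
Op 6: query gnu -> checks bit1=0, bit11=0 (has a 0) -> no
Op 7: query gnu -> checks bit1=0, bit11=0 (has a 0) -> no
Op 8: insert cat -> sets bits 2 13 -> bits=101111000000110
Query results in order: maybe no no

Answer: maybe no no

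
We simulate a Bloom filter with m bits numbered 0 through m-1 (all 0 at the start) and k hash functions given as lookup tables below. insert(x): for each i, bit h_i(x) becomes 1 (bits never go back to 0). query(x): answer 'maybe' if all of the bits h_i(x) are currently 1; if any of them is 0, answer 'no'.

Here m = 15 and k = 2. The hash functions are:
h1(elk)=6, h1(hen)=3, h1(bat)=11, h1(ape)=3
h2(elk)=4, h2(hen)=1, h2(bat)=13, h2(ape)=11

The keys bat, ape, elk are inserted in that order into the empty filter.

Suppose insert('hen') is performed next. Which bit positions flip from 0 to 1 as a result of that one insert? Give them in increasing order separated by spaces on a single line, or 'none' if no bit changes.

Start: bits=000000000000000
After insert 'bat': sets bits 11 13 -> bits=000000000001010
After insert 'ape': sets bits 3 11 -> bits=000100000001010
After insert 'elk': sets bits 4 6 -> bits=000110100001010
insert 'hen' would touch bits 1 3; currently bit1=0, bit3=1
Bits that are 0 among those (would change 0->1): 1

Answer: 1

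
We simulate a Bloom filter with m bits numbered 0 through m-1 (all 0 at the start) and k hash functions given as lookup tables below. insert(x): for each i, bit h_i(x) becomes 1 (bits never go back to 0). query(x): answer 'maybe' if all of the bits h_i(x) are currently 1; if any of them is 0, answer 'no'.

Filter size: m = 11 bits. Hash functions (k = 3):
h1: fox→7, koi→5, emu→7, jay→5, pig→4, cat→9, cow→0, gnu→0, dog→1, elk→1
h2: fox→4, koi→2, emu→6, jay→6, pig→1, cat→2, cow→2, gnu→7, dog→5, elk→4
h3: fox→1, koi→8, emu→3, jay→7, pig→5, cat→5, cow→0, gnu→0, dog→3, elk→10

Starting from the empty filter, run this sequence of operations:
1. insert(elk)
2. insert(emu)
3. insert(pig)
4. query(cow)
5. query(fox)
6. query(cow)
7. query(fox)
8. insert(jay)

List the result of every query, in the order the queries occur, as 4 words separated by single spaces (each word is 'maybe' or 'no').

Answer: no maybe no maybe

Derivation:
Start: bits=00000000000
Op 1: insert elk -> sets bits 1 4 10 -> bits=01001000001
Op 2: insert emu -> sets bits 3 6 7 -> bits=01011011001
Op 3: insert pig -> sets bits 1 4 5 -> bits=01011111001
Op 4: query cow -> checks bit0=0, bit2=0 (has a 0) -> no
Op 5: query fox -> checks bit1=1, bit4=1, bit7=1 (all 1) -> maybe
Op 6: query cow -> checks bit0=0, bit2=0 (has a 0) -> no
Op 7: query fox -> checks bit1=1, bit4=1, bit7=1 (all 1) -> maybe
Op 8: insert jay -> sets bits 5 6 7 -> bits=01011111001
Query results in order: no maybe no maybe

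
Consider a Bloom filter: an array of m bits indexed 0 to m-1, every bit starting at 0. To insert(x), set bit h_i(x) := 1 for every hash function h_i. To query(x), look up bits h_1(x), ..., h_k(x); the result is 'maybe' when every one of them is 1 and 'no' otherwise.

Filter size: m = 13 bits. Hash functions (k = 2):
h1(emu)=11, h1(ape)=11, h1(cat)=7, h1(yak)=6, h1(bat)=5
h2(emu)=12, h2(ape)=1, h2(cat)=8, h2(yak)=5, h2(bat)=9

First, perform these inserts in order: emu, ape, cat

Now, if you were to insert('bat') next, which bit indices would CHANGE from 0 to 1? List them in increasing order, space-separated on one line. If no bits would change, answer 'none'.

Start: bits=0000000000000
After insert 'emu': sets bits 11 12 -> bits=0000000000011
After insert 'ape': sets bits 1 11 -> bits=0100000000011
After insert 'cat': sets bits 7 8 -> bits=0100000110011
insert 'bat' would touch bits 5 9; currently bit5=0, bit9=0
Bits that are 0 among those (would change 0->1): 5 9

Answer: 5 9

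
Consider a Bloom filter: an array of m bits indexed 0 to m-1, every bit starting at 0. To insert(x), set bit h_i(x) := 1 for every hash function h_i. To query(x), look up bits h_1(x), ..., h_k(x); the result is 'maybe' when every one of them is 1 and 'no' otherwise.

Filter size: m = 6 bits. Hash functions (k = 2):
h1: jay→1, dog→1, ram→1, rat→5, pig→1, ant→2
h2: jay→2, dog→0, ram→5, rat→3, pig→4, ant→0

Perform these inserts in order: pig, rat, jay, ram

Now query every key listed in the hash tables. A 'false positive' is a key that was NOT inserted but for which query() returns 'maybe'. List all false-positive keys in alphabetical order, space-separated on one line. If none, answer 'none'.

Answer: none

Derivation:
Start: bits=000000
After insert 'pig': sets bits 1 4 -> bits=010010
After insert 'rat': sets bits 3 5 -> bits=010111
After insert 'jay': sets bits 1 2 -> bits=011111
After insert 'ram': sets bits 1 5 -> bits=011111
Not inserted: ant dog — query each against bits=011111:
query ant: checks bit0=0, bit2=1 (has a 0) -> no => not a false positive
query dog: checks bit0=0, bit1=1 (has a 0) -> no => not a false positive
False positives (alphabetical): none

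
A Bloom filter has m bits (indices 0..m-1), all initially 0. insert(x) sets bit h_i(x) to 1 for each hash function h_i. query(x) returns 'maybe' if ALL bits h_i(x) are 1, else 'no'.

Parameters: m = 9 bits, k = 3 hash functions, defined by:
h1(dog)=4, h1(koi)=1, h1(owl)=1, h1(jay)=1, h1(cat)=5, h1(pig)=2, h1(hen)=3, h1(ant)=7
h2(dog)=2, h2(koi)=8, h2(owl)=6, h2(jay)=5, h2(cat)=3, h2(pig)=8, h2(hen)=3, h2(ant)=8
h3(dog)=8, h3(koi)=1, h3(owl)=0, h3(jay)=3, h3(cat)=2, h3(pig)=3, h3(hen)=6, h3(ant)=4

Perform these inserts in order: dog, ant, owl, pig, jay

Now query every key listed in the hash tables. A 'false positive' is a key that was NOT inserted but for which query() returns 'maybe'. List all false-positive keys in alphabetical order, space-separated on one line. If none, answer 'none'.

Start: bits=000000000
After insert 'dog': sets bits 2 4 8 -> bits=001010001
After insert 'ant': sets bits 4 7 8 -> bits=001010011
After insert 'owl': sets bits 0 1 6 -> bits=111010111
After insert 'pig': sets bits 2 3 8 -> bits=111110111
After insert 'jay': sets bits 1 3 5 -> bits=111111111
Not inserted: cat hen koi — query each against bits=111111111:
query cat: checks bit2=1, bit3=1, bit5=1 (all 1) -> maybe => FALSE POSITIVE
query hen: checks bit3=1, bit6=1 (all 1) -> maybe => FALSE POSITIVE
query koi: checks bit1=1, bit8=1 (all 1) -> maybe => FALSE POSITIVE
False positives (alphabetical): cat hen koi

Answer: cat hen koi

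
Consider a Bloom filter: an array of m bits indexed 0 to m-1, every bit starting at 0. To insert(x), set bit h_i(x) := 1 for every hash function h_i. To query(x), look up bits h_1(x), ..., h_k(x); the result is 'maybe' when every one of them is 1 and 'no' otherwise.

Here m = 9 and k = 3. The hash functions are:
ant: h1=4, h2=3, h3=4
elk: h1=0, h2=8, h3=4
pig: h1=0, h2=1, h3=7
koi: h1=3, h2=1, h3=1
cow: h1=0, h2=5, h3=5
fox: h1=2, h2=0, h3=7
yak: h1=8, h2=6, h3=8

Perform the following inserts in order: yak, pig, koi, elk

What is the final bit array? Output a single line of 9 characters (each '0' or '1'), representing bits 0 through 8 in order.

Answer: 110110111

Derivation:
Start: bits=000000000
After insert 'yak': sets bits 6 8 -> bits=000000101
After insert 'pig': sets bits 0 1 7 -> bits=110000111
After insert 'koi': sets bits 1 3 -> bits=110100111
After insert 'elk': sets bits 0 4 8 -> bits=110110111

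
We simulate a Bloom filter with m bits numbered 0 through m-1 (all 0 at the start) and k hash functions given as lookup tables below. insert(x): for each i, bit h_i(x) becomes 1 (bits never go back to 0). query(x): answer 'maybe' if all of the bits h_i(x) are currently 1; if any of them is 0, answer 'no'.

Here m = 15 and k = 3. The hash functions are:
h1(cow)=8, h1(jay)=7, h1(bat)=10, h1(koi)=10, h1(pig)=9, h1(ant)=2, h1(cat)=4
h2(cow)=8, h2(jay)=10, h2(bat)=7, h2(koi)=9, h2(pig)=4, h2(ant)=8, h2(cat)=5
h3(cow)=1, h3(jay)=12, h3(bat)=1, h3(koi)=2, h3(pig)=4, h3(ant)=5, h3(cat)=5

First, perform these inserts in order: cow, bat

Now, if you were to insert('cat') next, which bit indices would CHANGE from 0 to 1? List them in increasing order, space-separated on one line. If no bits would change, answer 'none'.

Start: bits=000000000000000
After insert 'cow': sets bits 1 8 -> bits=010000001000000
After insert 'bat': sets bits 1 7 10 -> bits=010000011010000
insert 'cat' would touch bits 4 5; currently bit4=0, bit5=0
Bits that are 0 among those (would change 0->1): 4 5

Answer: 4 5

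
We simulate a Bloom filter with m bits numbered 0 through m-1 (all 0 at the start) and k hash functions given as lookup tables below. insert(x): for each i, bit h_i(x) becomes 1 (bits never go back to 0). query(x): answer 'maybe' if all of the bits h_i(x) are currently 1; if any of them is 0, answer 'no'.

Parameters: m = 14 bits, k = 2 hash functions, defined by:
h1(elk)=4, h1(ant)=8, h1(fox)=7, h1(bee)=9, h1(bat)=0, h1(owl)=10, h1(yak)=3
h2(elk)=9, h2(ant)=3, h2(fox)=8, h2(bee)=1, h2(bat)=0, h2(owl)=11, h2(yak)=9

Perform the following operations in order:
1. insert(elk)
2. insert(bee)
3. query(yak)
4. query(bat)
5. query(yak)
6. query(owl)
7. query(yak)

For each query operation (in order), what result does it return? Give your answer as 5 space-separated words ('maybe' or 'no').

Start: bits=00000000000000
Op 1: insert elk -> sets bits 4 9 -> bits=00001000010000
Op 2: insert bee -> sets bits 1 9 -> bits=01001000010000
Op 3: query yak -> checks bit3=0, bit9=1 (has a 0) -> no
Op 4: query bat -> checks bit0=0 (has a 0) -> no
Op 5: query yak -> checks bit3=0, bit9=1 (has a 0) -> no
Op 6: query owl -> checks bit10=0, bit11=0 (has a 0) -> no
Op 7: query yak -> checks bit3=0, bit9=1 (has a 0) -> no
Query results in order: no no no no no

Answer: no no no no no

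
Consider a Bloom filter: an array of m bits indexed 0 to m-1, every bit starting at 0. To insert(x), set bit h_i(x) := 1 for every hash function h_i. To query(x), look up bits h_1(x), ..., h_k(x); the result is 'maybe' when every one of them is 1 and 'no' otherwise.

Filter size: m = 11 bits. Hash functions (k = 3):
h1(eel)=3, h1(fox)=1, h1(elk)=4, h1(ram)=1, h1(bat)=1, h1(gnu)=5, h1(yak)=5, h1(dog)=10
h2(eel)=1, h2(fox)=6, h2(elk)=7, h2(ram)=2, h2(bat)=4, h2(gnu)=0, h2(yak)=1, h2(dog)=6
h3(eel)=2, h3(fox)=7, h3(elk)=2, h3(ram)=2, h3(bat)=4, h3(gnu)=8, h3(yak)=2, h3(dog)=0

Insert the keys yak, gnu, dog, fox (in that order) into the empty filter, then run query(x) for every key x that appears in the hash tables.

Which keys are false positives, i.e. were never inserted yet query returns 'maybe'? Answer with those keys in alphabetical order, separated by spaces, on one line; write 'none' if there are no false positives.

Start: bits=00000000000
After insert 'yak': sets bits 1 2 5 -> bits=01100100000
After insert 'gnu': sets bits 0 5 8 -> bits=11100100100
After insert 'dog': sets bits 0 6 10 -> bits=11100110101
After insert 'fox': sets bits 1 6 7 -> bits=11100111101
Not inserted: bat eel elk ram — query each against bits=11100111101:
query bat: checks bit1=1, bit4=0 (has a 0) -> no => not a false positive
query eel: checks bit1=1, bit2=1, bit3=0 (has a 0) -> no => not a false positive
query elk: checks bit2=1, bit4=0, bit7=1 (has a 0) -> no => not a false positive
query ram: checks bit1=1, bit2=1 (all 1) -> maybe => FALSE POSITIVE
False positives (alphabetical): ram

Answer: ram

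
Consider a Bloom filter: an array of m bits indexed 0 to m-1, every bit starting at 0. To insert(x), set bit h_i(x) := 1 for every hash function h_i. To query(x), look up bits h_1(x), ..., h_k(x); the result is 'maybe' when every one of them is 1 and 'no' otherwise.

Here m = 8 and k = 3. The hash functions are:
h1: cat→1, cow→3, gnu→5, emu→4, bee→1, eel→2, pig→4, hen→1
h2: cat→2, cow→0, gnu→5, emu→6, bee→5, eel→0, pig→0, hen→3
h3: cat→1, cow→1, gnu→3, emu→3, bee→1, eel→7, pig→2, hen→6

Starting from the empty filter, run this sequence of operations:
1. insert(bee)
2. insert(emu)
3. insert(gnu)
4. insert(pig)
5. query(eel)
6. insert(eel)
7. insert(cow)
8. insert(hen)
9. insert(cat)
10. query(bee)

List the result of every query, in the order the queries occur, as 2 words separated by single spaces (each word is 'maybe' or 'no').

Start: bits=00000000
Op 1: insert bee -> sets bits 1 5 -> bits=01000100
Op 2: insert emu -> sets bits 3 4 6 -> bits=01011110
Op 3: insert gnu -> sets bits 3 5 -> bits=01011110
Op 4: insert pig -> sets bits 0 2 4 -> bits=11111110
Op 5: query eel -> checks bit0=1, bit2=1, bit7=0 (has a 0) -> no
Op 6: insert eel -> sets bits 0 2 7 -> bits=11111111
Op 7: insert cow -> sets bits 0 1 3 -> bits=11111111
Op 8: insert hen -> sets bits 1 3 6 -> bits=11111111
Op 9: insert cat -> sets bits 1 2 -> bits=11111111
Op 10: query bee -> checks bit1=1, bit5=1 (all 1) -> maybe
Query results in order: no maybe

Answer: no maybe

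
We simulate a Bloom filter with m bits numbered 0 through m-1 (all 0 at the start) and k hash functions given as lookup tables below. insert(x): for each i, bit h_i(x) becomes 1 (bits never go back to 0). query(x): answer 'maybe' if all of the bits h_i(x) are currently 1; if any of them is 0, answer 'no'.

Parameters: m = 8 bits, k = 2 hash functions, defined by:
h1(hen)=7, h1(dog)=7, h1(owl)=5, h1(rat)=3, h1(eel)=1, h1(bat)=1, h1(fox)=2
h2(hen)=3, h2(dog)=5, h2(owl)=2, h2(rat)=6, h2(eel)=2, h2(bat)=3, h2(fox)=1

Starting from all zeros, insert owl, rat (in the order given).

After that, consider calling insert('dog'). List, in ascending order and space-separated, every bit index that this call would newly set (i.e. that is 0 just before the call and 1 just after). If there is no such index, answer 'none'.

Answer: 7

Derivation:
Start: bits=00000000
After insert 'owl': sets bits 2 5 -> bits=00100100
After insert 'rat': sets bits 3 6 -> bits=00110110
insert 'dog' would touch bits 5 7; currently bit5=1, bit7=0
Bits that are 0 among those (would change 0->1): 7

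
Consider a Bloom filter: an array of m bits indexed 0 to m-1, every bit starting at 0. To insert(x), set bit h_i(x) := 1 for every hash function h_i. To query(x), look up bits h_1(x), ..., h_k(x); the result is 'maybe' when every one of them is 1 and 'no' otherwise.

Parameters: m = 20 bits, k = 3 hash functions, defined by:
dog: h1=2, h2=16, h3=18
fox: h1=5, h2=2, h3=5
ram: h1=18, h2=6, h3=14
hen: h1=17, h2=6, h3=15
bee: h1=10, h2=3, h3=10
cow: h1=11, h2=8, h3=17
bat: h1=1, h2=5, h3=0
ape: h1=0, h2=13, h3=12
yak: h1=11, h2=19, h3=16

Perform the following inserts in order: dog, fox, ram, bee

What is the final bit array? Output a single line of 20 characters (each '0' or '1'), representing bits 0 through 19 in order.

Answer: 00110110001000101010

Derivation:
Start: bits=00000000000000000000
After insert 'dog': sets bits 2 16 18 -> bits=00100000000000001010
After insert 'fox': sets bits 2 5 -> bits=00100100000000001010
After insert 'ram': sets bits 6 14 18 -> bits=00100110000000101010
After insert 'bee': sets bits 3 10 -> bits=00110110001000101010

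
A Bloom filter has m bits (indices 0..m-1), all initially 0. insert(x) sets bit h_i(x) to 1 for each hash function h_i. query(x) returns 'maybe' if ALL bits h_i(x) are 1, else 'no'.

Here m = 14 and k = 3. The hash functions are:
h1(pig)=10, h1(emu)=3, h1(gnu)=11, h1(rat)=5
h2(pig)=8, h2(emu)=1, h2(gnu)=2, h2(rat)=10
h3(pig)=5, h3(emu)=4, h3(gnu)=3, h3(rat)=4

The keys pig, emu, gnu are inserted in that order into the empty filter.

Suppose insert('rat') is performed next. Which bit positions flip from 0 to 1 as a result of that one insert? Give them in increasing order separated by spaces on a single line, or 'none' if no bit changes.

Start: bits=00000000000000
After insert 'pig': sets bits 5 8 10 -> bits=00000100101000
After insert 'emu': sets bits 1 3 4 -> bits=01011100101000
After insert 'gnu': sets bits 2 3 11 -> bits=01111100101100
insert 'rat' would touch bits 4 5 10; currently bit4=1, bit5=1, bit10=1
Bits that are 0 among those (would change 0->1): none

Answer: none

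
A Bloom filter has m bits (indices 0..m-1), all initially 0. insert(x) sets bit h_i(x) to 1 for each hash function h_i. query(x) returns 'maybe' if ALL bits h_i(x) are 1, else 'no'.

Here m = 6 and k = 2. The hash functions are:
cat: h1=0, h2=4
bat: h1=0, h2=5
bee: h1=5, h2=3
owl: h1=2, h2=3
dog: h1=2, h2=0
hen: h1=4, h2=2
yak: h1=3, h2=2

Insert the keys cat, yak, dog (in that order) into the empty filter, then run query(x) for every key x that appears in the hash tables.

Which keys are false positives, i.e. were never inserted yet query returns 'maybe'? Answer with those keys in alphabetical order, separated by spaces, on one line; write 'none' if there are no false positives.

Answer: hen owl

Derivation:
Start: bits=000000
After insert 'cat': sets bits 0 4 -> bits=100010
After insert 'yak': sets bits 2 3 -> bits=101110
After insert 'dog': sets bits 0 2 -> bits=101110
Not inserted: bat bee hen owl — query each against bits=101110:
query bat: checks bit0=1, bit5=0 (has a 0) -> no => not a false positive
query bee: checks bit3=1, bit5=0 (has a 0) -> no => not a false positive
query hen: checks bit2=1, bit4=1 (all 1) -> maybe => FALSE POSITIVE
query owl: checks bit2=1, bit3=1 (all 1) -> maybe => FALSE POSITIVE
False positives (alphabetical): hen owl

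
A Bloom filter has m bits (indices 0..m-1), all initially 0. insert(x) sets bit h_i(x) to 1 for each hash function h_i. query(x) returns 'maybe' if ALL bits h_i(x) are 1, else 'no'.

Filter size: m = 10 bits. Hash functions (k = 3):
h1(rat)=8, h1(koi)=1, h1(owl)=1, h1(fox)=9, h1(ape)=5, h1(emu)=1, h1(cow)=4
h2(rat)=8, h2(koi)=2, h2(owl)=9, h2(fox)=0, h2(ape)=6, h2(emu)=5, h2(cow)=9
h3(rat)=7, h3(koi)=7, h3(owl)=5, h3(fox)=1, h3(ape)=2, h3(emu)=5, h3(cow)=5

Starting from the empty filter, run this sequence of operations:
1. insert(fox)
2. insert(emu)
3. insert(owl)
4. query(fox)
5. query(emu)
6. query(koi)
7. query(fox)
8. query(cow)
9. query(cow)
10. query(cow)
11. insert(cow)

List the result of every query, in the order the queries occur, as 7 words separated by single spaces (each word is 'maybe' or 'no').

Answer: maybe maybe no maybe no no no

Derivation:
Start: bits=0000000000
Op 1: insert fox -> sets bits 0 1 9 -> bits=1100000001
Op 2: insert emu -> sets bits 1 5 -> bits=1100010001
Op 3: insert owl -> sets bits 1 5 9 -> bits=1100010001
Op 4: query fox -> checks bit0=1, bit1=1, bit9=1 (all 1) -> maybe
Op 5: query emu -> checks bit1=1, bit5=1 (all 1) -> maybe
Op 6: query koi -> checks bit1=1, bit2=0, bit7=0 (has a 0) -> no
Op 7: query fox -> checks bit0=1, bit1=1, bit9=1 (all 1) -> maybe
Op 8: query cow -> checks bit4=0, bit5=1, bit9=1 (has a 0) -> no
Op 9: query cow -> checks bit4=0, bit5=1, bit9=1 (has a 0) -> no
Op 10: query cow -> checks bit4=0, bit5=1, bit9=1 (has a 0) -> no
Op 11: insert cow -> sets bits 4 5 9 -> bits=1100110001
Query results in order: maybe maybe no maybe no no no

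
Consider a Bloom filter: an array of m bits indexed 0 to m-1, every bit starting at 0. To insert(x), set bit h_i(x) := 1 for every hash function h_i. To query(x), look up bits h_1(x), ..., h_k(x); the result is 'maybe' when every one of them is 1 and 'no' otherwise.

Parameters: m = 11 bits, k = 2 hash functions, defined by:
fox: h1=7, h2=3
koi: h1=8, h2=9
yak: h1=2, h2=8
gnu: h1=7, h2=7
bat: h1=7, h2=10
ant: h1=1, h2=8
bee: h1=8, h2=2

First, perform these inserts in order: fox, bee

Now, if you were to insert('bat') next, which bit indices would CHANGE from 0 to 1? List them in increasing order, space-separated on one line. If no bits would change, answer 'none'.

Start: bits=00000000000
After insert 'fox': sets bits 3 7 -> bits=00010001000
After insert 'bee': sets bits 2 8 -> bits=00110001100
insert 'bat' would touch bits 7 10; currently bit7=1, bit10=0
Bits that are 0 among those (would change 0->1): 10

Answer: 10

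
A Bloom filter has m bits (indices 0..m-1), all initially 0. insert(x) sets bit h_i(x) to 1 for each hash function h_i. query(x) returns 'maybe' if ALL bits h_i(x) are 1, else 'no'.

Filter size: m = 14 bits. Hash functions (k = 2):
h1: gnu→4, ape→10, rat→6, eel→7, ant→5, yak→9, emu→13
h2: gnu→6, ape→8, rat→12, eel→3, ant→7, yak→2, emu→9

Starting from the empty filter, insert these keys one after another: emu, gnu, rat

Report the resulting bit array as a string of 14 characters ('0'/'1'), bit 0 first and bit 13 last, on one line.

Answer: 00001010010011

Derivation:
Start: bits=00000000000000
After insert 'emu': sets bits 9 13 -> bits=00000000010001
After insert 'gnu': sets bits 4 6 -> bits=00001010010001
After insert 'rat': sets bits 6 12 -> bits=00001010010011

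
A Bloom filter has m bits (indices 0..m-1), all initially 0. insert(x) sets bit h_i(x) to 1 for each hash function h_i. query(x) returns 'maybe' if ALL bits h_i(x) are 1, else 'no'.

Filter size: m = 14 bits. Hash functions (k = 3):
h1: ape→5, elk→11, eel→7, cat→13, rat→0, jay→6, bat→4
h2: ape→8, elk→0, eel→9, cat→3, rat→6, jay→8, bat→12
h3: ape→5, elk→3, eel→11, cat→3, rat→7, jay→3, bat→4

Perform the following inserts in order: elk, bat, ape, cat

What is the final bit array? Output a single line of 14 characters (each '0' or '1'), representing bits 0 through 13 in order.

Start: bits=00000000000000
After insert 'elk': sets bits 0 3 11 -> bits=10010000000100
After insert 'bat': sets bits 4 12 -> bits=10011000000110
After insert 'ape': sets bits 5 8 -> bits=10011100100110
After insert 'cat': sets bits 3 13 -> bits=10011100100111

Answer: 10011100100111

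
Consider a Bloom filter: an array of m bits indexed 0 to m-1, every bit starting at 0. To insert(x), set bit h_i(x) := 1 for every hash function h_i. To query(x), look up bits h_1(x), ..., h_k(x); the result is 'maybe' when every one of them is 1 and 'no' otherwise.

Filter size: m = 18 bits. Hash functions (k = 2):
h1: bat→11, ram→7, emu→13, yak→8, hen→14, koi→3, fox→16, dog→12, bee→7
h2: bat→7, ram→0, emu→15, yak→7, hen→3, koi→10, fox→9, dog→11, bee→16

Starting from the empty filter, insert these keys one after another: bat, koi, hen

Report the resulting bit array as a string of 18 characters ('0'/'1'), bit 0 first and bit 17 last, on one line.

Start: bits=000000000000000000
After insert 'bat': sets bits 7 11 -> bits=000000010001000000
After insert 'koi': sets bits 3 10 -> bits=000100010011000000
After insert 'hen': sets bits 3 14 -> bits=000100010011001000

Answer: 000100010011001000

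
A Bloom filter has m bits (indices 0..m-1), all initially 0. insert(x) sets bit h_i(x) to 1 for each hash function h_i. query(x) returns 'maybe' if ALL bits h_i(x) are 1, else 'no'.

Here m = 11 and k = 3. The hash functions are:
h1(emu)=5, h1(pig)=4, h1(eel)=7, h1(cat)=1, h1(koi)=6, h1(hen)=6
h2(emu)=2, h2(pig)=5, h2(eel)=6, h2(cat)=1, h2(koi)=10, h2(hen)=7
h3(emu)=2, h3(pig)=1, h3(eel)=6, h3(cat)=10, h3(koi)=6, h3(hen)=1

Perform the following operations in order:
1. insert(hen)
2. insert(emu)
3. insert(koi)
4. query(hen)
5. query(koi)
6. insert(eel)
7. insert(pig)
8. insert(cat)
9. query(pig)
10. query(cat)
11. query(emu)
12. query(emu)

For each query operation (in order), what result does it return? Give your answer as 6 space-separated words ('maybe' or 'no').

Start: bits=00000000000
Op 1: insert hen -> sets bits 1 6 7 -> bits=01000011000
Op 2: insert emu -> sets bits 2 5 -> bits=01100111000
Op 3: insert koi -> sets bits 6 10 -> bits=01100111001
Op 4: query hen -> checks bit1=1, bit6=1, bit7=1 (all 1) -> maybe
Op 5: query koi -> checks bit6=1, bit10=1 (all 1) -> maybe
Op 6: insert eel -> sets bits 6 7 -> bits=01100111001
Op 7: insert pig -> sets bits 1 4 5 -> bits=01101111001
Op 8: insert cat -> sets bits 1 10 -> bits=01101111001
Op 9: query pig -> checks bit1=1, bit4=1, bit5=1 (all 1) -> maybe
Op 10: query cat -> checks bit1=1, bit10=1 (all 1) -> maybe
Op 11: query emu -> checks bit2=1, bit5=1 (all 1) -> maybe
Op 12: query emu -> checks bit2=1, bit5=1 (all 1) -> maybe
Query results in order: maybe maybe maybe maybe maybe maybe

Answer: maybe maybe maybe maybe maybe maybe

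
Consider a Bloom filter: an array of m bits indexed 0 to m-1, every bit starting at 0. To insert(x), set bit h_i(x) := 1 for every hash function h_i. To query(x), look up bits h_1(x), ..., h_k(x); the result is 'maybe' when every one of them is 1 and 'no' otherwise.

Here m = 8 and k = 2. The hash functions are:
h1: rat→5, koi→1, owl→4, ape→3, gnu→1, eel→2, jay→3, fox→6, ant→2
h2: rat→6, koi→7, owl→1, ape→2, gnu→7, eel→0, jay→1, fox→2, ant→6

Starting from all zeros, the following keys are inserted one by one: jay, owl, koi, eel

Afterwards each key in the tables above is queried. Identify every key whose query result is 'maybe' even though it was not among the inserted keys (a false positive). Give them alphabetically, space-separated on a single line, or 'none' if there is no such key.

Start: bits=00000000
After insert 'jay': sets bits 1 3 -> bits=01010000
After insert 'owl': sets bits 1 4 -> bits=01011000
After insert 'koi': sets bits 1 7 -> bits=01011001
After insert 'eel': sets bits 0 2 -> bits=11111001
Not inserted: ant ape fox gnu rat — query each against bits=11111001:
query ant: checks bit2=1, bit6=0 (has a 0) -> no => not a false positive
query ape: checks bit2=1, bit3=1 (all 1) -> maybe => FALSE POSITIVE
query fox: checks bit2=1, bit6=0 (has a 0) -> no => not a false positive
query gnu: checks bit1=1, bit7=1 (all 1) -> maybe => FALSE POSITIVE
query rat: checks bit5=0, bit6=0 (has a 0) -> no => not a false positive
False positives (alphabetical): ape gnu

Answer: ape gnu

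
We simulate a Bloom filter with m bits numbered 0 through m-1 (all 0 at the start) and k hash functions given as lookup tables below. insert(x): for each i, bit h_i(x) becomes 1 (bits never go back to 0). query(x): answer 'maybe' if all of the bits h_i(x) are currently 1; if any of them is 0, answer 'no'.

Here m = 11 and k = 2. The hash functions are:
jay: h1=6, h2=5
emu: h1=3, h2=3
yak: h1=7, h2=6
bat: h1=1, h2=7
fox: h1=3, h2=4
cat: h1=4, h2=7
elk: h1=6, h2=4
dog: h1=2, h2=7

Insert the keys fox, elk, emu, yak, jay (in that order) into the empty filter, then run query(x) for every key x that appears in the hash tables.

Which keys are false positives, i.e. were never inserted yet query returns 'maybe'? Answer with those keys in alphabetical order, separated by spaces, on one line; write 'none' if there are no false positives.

Start: bits=00000000000
After insert 'fox': sets bits 3 4 -> bits=00011000000
After insert 'elk': sets bits 4 6 -> bits=00011010000
After insert 'emu': sets bits 3 -> bits=00011010000
After insert 'yak': sets bits 6 7 -> bits=00011011000
After insert 'jay': sets bits 5 6 -> bits=00011111000
Not inserted: bat cat dog — query each against bits=00011111000:
query bat: checks bit1=0, bit7=1 (has a 0) -> no => not a false positive
query cat: checks bit4=1, bit7=1 (all 1) -> maybe => FALSE POSITIVE
query dog: checks bit2=0, bit7=1 (has a 0) -> no => not a false positive
False positives (alphabetical): cat

Answer: cat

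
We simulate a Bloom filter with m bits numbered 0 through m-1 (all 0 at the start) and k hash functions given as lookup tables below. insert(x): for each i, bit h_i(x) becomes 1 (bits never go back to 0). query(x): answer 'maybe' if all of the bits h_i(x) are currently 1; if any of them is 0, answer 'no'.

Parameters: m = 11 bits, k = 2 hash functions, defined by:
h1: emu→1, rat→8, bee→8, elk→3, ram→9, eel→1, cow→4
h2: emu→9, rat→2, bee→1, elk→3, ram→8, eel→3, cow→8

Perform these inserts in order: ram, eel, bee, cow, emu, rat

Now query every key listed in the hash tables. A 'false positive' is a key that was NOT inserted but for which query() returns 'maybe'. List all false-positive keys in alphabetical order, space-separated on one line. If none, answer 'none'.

Start: bits=00000000000
After insert 'ram': sets bits 8 9 -> bits=00000000110
After insert 'eel': sets bits 1 3 -> bits=01010000110
After insert 'bee': sets bits 1 8 -> bits=01010000110
After insert 'cow': sets bits 4 8 -> bits=01011000110
After insert 'emu': sets bits 1 9 -> bits=01011000110
After insert 'rat': sets bits 2 8 -> bits=01111000110
Not inserted: elk — query each against bits=01111000110:
query elk: checks bit3=1 (all 1) -> maybe => FALSE POSITIVE
False positives (alphabetical): elk

Answer: elk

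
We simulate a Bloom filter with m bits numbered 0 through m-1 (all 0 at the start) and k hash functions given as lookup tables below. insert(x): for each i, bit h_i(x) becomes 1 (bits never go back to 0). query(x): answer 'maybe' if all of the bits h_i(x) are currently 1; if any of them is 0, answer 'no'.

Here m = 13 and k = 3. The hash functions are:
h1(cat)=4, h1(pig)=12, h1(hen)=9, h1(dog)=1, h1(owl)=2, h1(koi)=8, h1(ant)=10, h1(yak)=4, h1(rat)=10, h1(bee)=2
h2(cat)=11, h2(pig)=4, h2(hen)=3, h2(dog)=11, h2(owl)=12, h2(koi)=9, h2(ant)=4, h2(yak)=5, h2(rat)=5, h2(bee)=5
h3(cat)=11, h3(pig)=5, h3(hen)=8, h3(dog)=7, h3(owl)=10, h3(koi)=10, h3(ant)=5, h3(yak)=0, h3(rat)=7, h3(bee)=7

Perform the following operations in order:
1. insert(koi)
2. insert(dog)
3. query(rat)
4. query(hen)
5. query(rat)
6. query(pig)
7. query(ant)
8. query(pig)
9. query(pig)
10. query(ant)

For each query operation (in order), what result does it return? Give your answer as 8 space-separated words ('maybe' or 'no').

Start: bits=0000000000000
Op 1: insert koi -> sets bits 8 9 10 -> bits=0000000011100
Op 2: insert dog -> sets bits 1 7 11 -> bits=0100000111110
Op 3: query rat -> checks bit5=0, bit7=1, bit10=1 (has a 0) -> no
Op 4: query hen -> checks bit3=0, bit8=1, bit9=1 (has a 0) -> no
Op 5: query rat -> checks bit5=0, bit7=1, bit10=1 (has a 0) -> no
Op 6: query pig -> checks bit4=0, bit5=0, bit12=0 (has a 0) -> no
Op 7: query ant -> checks bit4=0, bit5=0, bit10=1 (has a 0) -> no
Op 8: query pig -> checks bit4=0, bit5=0, bit12=0 (has a 0) -> no
Op 9: query pig -> checks bit4=0, bit5=0, bit12=0 (has a 0) -> no
Op 10: query ant -> checks bit4=0, bit5=0, bit10=1 (has a 0) -> no
Query results in order: no no no no no no no no

Answer: no no no no no no no no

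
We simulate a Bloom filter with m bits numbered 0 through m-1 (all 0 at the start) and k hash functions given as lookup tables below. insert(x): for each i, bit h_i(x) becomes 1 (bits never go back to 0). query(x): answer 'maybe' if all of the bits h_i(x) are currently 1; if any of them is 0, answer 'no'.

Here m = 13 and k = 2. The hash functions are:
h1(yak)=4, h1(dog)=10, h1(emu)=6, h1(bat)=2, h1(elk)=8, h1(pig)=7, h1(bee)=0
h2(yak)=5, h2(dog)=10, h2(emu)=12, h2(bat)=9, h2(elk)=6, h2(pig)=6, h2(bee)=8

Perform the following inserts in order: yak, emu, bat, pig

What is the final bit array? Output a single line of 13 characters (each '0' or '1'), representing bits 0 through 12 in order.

Start: bits=0000000000000
After insert 'yak': sets bits 4 5 -> bits=0000110000000
After insert 'emu': sets bits 6 12 -> bits=0000111000001
After insert 'bat': sets bits 2 9 -> bits=0010111001001
After insert 'pig': sets bits 6 7 -> bits=0010111101001

Answer: 0010111101001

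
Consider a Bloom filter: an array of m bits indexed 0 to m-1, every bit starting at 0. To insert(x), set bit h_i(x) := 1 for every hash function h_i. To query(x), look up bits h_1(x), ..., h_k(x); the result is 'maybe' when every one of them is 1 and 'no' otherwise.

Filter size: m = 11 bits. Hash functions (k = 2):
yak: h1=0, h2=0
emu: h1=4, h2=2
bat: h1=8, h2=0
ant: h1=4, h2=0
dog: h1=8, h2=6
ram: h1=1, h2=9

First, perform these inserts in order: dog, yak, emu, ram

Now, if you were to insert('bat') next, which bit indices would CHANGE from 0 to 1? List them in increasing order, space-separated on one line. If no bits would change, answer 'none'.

Answer: none

Derivation:
Start: bits=00000000000
After insert 'dog': sets bits 6 8 -> bits=00000010100
After insert 'yak': sets bits 0 -> bits=10000010100
After insert 'emu': sets bits 2 4 -> bits=10101010100
After insert 'ram': sets bits 1 9 -> bits=11101010110
insert 'bat' would touch bits 0 8; currently bit0=1, bit8=1
Bits that are 0 among those (would change 0->1): none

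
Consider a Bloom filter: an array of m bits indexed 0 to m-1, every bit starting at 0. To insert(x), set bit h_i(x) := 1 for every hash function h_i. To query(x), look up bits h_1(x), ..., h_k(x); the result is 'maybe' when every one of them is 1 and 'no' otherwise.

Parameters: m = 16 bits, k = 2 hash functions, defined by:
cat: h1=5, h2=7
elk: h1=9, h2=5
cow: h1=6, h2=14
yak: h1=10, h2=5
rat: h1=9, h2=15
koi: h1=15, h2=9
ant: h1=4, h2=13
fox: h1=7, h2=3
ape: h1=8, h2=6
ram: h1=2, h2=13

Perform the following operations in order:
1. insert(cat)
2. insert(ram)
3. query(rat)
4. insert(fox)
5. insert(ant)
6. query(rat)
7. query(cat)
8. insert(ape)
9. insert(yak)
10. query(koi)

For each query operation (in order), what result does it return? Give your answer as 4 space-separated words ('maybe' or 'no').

Answer: no no maybe no

Derivation:
Start: bits=0000000000000000
Op 1: insert cat -> sets bits 5 7 -> bits=0000010100000000
Op 2: insert ram -> sets bits 2 13 -> bits=0010010100000100
Op 3: query rat -> checks bit9=0, bit15=0 (has a 0) -> no
Op 4: insert fox -> sets bits 3 7 -> bits=0011010100000100
Op 5: insert ant -> sets bits 4 13 -> bits=0011110100000100
Op 6: query rat -> checks bit9=0, bit15=0 (has a 0) -> no
Op 7: query cat -> checks bit5=1, bit7=1 (all 1) -> maybe
Op 8: insert ape -> sets bits 6 8 -> bits=0011111110000100
Op 9: insert yak -> sets bits 5 10 -> bits=0011111110100100
Op 10: query koi -> checks bit9=0, bit15=0 (has a 0) -> no
Query results in order: no no maybe no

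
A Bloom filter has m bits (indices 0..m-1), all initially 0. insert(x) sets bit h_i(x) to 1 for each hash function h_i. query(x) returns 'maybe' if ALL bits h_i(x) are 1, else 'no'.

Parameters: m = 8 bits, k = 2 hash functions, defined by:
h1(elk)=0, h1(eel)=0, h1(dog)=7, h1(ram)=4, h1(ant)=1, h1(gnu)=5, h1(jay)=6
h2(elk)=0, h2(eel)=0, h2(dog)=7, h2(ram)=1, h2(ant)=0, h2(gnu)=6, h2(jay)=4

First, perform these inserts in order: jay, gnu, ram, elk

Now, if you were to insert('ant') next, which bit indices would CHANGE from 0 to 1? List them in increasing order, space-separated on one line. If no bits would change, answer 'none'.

Answer: none

Derivation:
Start: bits=00000000
After insert 'jay': sets bits 4 6 -> bits=00001010
After insert 'gnu': sets bits 5 6 -> bits=00001110
After insert 'ram': sets bits 1 4 -> bits=01001110
After insert 'elk': sets bits 0 -> bits=11001110
insert 'ant' would touch bits 0 1; currently bit0=1, bit1=1
Bits that are 0 among those (would change 0->1): none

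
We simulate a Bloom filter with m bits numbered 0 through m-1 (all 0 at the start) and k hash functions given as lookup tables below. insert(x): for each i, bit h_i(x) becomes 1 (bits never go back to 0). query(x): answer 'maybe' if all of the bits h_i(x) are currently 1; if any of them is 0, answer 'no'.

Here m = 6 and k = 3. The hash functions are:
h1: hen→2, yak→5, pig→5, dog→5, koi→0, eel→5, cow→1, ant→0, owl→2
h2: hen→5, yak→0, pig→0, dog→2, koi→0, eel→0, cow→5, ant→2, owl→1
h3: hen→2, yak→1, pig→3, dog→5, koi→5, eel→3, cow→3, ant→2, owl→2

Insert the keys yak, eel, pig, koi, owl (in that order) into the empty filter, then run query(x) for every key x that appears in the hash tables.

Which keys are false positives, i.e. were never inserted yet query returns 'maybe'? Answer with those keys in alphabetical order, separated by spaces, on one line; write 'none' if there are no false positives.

Answer: ant cow dog hen

Derivation:
Start: bits=000000
After insert 'yak': sets bits 0 1 5 -> bits=110001
After insert 'eel': sets bits 0 3 5 -> bits=110101
After insert 'pig': sets bits 0 3 5 -> bits=110101
After insert 'koi': sets bits 0 5 -> bits=110101
After insert 'owl': sets bits 1 2 -> bits=111101
Not inserted: ant cow dog hen — query each against bits=111101:
query ant: checks bit0=1, bit2=1 (all 1) -> maybe => FALSE POSITIVE
query cow: checks bit1=1, bit3=1, bit5=1 (all 1) -> maybe => FALSE POSITIVE
query dog: checks bit2=1, bit5=1 (all 1) -> maybe => FALSE POSITIVE
query hen: checks bit2=1, bit5=1 (all 1) -> maybe => FALSE POSITIVE
False positives (alphabetical): ant cow dog hen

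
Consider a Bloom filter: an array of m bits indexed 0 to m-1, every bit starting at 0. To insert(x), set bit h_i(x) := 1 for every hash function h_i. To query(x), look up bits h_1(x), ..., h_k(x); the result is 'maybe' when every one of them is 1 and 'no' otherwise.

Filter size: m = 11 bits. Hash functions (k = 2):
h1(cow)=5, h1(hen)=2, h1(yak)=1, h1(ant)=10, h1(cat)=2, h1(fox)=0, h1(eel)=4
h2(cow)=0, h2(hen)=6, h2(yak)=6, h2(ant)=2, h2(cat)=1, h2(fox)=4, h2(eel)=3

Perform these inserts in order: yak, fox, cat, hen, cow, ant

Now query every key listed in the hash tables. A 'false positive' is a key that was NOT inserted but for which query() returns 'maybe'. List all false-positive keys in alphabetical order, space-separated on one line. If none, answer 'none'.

Start: bits=00000000000
After insert 'yak': sets bits 1 6 -> bits=01000010000
After insert 'fox': sets bits 0 4 -> bits=11001010000
After insert 'cat': sets bits 1 2 -> bits=11101010000
After insert 'hen': sets bits 2 6 -> bits=11101010000
After insert 'cow': sets bits 0 5 -> bits=11101110000
After insert 'ant': sets bits 2 10 -> bits=11101110001
Not inserted: eel — query each against bits=11101110001:
query eel: checks bit3=0, bit4=1 (has a 0) -> no => not a false positive
False positives (alphabetical): none

Answer: none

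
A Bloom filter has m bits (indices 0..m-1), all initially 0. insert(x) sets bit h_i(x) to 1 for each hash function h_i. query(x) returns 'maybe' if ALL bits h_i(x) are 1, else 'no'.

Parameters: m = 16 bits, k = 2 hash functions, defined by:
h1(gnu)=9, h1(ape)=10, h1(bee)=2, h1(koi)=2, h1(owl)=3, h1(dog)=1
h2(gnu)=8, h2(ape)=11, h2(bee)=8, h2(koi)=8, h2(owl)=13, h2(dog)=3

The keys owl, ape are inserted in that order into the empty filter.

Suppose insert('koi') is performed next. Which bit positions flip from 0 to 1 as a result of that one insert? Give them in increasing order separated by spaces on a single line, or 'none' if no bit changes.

Start: bits=0000000000000000
After insert 'owl': sets bits 3 13 -> bits=0001000000000100
After insert 'ape': sets bits 10 11 -> bits=0001000000110100
insert 'koi' would touch bits 2 8; currently bit2=0, bit8=0
Bits that are 0 among those (would change 0->1): 2 8

Answer: 2 8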